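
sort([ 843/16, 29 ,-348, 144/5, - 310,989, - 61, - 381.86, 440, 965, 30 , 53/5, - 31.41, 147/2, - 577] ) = [ -577, - 381.86,-348,-310, - 61, -31.41, 53/5,  144/5, 29,30, 843/16,147/2,  440, 965,989 ] 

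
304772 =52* 5861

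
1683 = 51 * 33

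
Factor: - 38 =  - 2^1*19^1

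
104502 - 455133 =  - 350631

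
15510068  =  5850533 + 9659535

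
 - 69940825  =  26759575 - 96700400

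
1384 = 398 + 986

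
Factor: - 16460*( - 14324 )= 235773040 = 2^4 * 5^1 * 823^1 * 3581^1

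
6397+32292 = 38689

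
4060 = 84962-80902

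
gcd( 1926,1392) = 6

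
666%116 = 86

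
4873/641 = 7 + 386/641 = 7.60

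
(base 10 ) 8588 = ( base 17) 1cc3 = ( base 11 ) 64A8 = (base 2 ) 10000110001100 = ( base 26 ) ci8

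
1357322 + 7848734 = 9206056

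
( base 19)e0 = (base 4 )10022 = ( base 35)7l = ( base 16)10A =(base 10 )266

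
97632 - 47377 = 50255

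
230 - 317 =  - 87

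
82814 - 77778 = 5036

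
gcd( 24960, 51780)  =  60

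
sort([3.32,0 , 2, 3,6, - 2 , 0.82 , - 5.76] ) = [ - 5.76  ,- 2 , 0,0.82, 2,  3, 3.32,6 ] 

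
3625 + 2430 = 6055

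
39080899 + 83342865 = 122423764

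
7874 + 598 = 8472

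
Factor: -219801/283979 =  - 3^1*41^1*1787^1*283979^(-1 ) 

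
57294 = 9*6366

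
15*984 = 14760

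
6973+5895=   12868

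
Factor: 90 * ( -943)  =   - 84870 = -2^1*3^2*5^1*23^1*41^1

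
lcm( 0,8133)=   0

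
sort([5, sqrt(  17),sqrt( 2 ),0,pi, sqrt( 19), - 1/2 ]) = [ - 1/2,0,sqrt(2 ), pi,sqrt(17 ),  sqrt( 19), 5] 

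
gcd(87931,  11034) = 1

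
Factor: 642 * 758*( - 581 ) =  -2^2*3^1  *  7^1*83^1 *107^1 * 379^1 = - 282735516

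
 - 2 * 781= - 1562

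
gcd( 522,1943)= 29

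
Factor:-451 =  - 11^1*41^1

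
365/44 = 365/44=8.30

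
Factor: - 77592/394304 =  - 159/808 = - 2^ ( - 3)*3^1*53^1*101^( - 1)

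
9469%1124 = 477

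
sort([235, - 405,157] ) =[ - 405,157,235]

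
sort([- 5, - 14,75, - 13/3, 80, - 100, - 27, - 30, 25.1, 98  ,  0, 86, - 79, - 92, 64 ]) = [  -  100 , -92, - 79,-30, - 27, - 14, - 5, - 13/3, 0 , 25.1 , 64,75, 80,86,98 ]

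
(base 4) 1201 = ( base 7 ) 166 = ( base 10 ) 97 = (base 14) 6d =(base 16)61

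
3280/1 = 3280 = 3280.00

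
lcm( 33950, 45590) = 1595650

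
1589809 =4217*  377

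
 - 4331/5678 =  - 4331/5678 = - 0.76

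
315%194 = 121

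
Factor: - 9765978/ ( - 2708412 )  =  1627663/451402 = 2^( - 1)*7^( - 1 )*19^ (  -  1 )*61^1*1697^( - 1)*26683^1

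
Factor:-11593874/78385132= - 2^( - 1)*7^ ( - 1)*71^1*81647^1*2799469^ ( - 1)  =  - 5796937/39192566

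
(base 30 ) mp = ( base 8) 1255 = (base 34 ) k5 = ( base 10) 685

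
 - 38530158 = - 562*68559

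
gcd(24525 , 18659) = 1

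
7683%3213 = 1257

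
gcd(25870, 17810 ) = 130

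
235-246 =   -  11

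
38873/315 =123 + 128/315 = 123.41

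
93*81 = 7533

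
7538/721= 10+328/721 = 10.45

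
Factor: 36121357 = 36121357^1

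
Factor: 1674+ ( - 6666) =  - 4992 = - 2^7*3^1*13^1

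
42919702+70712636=113632338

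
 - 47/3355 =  -1 + 3308/3355 = - 0.01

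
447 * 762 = 340614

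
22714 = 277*82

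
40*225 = 9000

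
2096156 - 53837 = 2042319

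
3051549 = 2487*1227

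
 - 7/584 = - 7/584 = - 0.01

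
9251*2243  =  20749993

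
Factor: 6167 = 7^1*881^1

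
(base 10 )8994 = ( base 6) 105350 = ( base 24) FEI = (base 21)K86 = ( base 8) 21442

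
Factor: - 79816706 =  - 2^1*127^1*314239^1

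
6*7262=43572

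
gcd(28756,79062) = 2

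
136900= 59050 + 77850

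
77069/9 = 77069/9 = 8563.22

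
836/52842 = 418/26421=0.02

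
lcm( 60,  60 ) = 60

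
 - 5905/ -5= 1181 + 0/1 =1181.00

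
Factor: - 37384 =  - 2^3*4673^1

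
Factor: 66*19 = 1254 = 2^1*3^1*11^1*19^1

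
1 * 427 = 427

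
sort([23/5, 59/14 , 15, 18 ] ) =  [ 59/14, 23/5, 15,18 ] 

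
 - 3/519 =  - 1/173 = - 0.01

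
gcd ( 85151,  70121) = 1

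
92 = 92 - 0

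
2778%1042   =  694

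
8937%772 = 445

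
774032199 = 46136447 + 727895752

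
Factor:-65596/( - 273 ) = 2^2*3^( - 1)*7^( - 1 ) * 13^( - 1)*23^2*31^1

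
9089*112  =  1017968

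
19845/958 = 19845/958 = 20.72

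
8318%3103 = 2112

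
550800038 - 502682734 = 48117304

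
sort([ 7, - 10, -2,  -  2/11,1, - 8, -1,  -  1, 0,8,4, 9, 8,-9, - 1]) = [ - 10,  -  9, - 8,-2,-1, - 1, - 1, - 2/11,0,1,4 , 7,8, 8,9]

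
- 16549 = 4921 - 21470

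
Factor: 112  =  2^4*7^1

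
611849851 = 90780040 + 521069811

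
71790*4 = 287160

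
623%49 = 35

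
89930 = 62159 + 27771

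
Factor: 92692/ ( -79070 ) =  - 2^1*5^( - 1)*7907^(-1 )*23173^1 =- 46346/39535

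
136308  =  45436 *3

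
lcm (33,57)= 627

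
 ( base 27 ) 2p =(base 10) 79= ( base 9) 87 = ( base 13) 61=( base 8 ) 117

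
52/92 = 13/23 =0.57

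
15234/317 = 48 +18/317 = 48.06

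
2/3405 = 2/3405  =  0.00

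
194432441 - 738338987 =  - 543906546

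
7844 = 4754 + 3090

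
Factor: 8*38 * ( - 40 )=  - 2^7*5^1*19^1 = - 12160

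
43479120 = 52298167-8819047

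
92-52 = 40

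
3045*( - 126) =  - 383670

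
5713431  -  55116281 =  - 49402850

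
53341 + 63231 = 116572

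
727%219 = 70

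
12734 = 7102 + 5632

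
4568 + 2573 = 7141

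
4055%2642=1413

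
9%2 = 1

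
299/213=299/213 =1.40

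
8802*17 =149634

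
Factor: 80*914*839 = 2^5*5^1*457^1 *839^1=61347680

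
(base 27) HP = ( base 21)121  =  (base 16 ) 1E4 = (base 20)144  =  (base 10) 484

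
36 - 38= - 2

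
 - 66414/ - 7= 66414/7 = 9487.71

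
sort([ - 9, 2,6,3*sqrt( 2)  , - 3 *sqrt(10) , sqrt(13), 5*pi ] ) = [ - 3*sqrt ( 10), - 9,2,sqrt( 13) , 3*sqrt(2 ),6, 5 * pi]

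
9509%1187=13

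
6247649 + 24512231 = 30759880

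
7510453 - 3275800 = 4234653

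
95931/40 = 95931/40 = 2398.28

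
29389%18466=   10923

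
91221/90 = 1013+17/30  =  1013.57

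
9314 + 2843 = 12157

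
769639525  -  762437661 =7201864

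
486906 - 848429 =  - 361523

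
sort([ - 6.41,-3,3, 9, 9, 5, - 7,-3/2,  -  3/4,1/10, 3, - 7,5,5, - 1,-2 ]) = [-7,-7,-6.41,-3,-2,  -  3/2,-1,-3/4,1/10, 3, 3,5,5,5,9,9 ]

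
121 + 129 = 250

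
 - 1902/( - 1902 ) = 1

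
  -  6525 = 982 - 7507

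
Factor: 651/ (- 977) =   -  3^1*7^1 * 31^1*977^( - 1 ) 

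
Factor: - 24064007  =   - 11^1* 41^1*229^1*233^1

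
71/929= 71/929  =  0.08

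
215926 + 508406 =724332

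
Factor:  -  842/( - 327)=2^1*3^( - 1) *109^(  -  1 )*421^1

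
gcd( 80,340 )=20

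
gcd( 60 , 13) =1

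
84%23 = 15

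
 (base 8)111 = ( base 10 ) 73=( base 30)2D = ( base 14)53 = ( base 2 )1001001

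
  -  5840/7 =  - 5840/7=   -834.29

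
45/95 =9/19 = 0.47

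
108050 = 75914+32136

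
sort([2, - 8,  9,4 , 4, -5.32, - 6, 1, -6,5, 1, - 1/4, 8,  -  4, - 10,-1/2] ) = [ - 10,-8, - 6 ,-6, -5.32, - 4, - 1/2, - 1/4,  1,  1, 2, 4,4, 5 , 8, 9]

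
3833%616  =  137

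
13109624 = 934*14036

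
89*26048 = 2318272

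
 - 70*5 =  - 350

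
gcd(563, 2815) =563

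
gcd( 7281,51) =3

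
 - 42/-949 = 42/949 = 0.04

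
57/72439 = 57/72439 =0.00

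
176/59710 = 88/29855 = 0.00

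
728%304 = 120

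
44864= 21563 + 23301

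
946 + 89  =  1035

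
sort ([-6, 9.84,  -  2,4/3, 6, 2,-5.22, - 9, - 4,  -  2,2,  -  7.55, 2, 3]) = [-9, - 7.55,  -  6,-5.22, - 4,-2,-2 , 4/3,2,2, 2, 3, 6,9.84 ] 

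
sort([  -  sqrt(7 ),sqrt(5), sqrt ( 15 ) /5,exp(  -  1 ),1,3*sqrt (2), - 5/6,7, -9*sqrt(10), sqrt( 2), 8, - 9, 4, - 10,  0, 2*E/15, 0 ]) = [ - 9*sqrt( 10),-10, - 9, - sqrt(7 ), - 5/6,0,0, 2* E/15, exp( - 1), sqrt ( 15)/5,1, sqrt( 2),sqrt( 5 ), 4,3 * sqrt( 2) , 7, 8 ] 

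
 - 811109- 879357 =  - 1690466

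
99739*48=4787472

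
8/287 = 8/287 = 0.03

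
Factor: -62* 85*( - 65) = 342550 = 2^1*5^2* 13^1*17^1 * 31^1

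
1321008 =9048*146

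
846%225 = 171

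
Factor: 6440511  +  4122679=10563190=2^1*5^1*11^1*109^1*881^1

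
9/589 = 9/589 = 0.02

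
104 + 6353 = 6457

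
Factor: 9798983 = 47^1*208489^1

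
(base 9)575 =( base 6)2105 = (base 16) 1D9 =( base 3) 122112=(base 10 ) 473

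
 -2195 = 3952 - 6147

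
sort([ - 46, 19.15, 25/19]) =[-46,25/19,19.15]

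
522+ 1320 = 1842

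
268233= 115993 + 152240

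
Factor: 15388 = 2^2*3847^1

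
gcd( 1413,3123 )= 9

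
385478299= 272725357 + 112752942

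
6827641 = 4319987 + 2507654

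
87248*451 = 39348848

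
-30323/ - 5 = 30323/5 = 6064.60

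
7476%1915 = 1731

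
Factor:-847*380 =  - 2^2 * 5^1*7^1*11^2*19^1 = - 321860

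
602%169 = 95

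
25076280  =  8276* 3030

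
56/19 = 2 + 18/19= 2.95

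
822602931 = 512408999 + 310193932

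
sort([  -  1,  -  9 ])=[ - 9, - 1] 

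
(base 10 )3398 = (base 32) 3a6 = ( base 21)7EH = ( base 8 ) 6506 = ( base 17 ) bcf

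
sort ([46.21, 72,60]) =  [46.21, 60,72] 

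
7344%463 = 399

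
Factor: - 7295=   -  5^1*1459^1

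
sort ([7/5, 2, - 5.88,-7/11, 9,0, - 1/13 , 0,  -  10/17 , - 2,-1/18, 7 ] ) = [  -  5.88, -2,-7/11, - 10/17, - 1/13,- 1/18,  0, 0,  7/5, 2,  7,9]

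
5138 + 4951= 10089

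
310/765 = 62/153 =0.41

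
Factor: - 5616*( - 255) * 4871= 2^4* 3^4*5^1 * 13^1*17^1 * 4871^1 =6975661680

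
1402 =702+700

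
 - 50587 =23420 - 74007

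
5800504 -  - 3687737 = 9488241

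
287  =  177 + 110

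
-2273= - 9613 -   -  7340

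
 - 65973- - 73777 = 7804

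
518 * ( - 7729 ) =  - 4003622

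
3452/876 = 3 + 206/219 = 3.94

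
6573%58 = 19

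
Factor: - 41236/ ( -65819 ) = 52/83 = 2^2*13^1*83^( - 1)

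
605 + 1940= 2545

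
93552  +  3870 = 97422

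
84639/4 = 21159 + 3/4 = 21159.75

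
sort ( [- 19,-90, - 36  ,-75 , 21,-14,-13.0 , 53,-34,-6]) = [ - 90, - 75, - 36, - 34, - 19, - 14, - 13.0,-6 , 21,53] 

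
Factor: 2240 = 2^6*5^1*7^1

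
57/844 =57/844=0.07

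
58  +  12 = 70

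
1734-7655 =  - 5921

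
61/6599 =61/6599 = 0.01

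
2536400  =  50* 50728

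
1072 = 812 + 260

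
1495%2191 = 1495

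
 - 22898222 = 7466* (-3067 )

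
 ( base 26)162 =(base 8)1502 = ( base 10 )834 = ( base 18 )2A6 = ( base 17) 2f1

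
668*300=200400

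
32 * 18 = 576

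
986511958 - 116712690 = 869799268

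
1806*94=169764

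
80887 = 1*80887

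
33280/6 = 5546 + 2/3 = 5546.67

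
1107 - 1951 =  - 844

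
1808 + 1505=3313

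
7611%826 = 177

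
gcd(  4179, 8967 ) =21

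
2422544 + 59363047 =61785591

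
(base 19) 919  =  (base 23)64B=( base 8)6315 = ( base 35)2nm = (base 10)3277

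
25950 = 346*75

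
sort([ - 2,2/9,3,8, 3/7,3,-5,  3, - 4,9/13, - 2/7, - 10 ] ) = [- 10, - 5,-4 ,-2, - 2/7,2/9,3/7,9/13 , 3, 3, 3,  8] 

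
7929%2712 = 2505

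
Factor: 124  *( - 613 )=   -  2^2 * 31^1*613^1 = -76012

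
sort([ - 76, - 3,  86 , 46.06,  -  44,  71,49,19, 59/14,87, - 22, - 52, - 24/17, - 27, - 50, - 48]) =[-76, - 52,-50,-48 , - 44 ,  -  27, - 22, - 3, - 24/17,  59/14, 19,46.06, 49,71 , 86,87 ]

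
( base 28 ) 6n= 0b10111111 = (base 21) 92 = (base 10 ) 191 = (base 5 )1231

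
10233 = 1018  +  9215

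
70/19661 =70/19661 = 0.00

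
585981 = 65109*9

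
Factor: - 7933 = - 7933^1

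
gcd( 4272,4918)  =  2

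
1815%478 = 381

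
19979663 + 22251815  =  42231478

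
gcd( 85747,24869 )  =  1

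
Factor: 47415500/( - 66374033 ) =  - 4310500/6034003= - 2^2*5^3*37^1*233^1*397^(- 1) * 15199^( - 1 )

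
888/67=13 + 17/67= 13.25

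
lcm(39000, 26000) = 78000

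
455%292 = 163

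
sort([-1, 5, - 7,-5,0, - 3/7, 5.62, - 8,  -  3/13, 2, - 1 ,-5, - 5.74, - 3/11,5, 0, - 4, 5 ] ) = [ - 8, - 7, - 5.74, - 5, - 5, - 4, - 1, - 1,-3/7, - 3/11, - 3/13,0, 0, 2,5, 5,  5,  5.62 ] 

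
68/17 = 4 = 4.00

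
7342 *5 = 36710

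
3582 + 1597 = 5179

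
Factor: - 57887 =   -  107^1*541^1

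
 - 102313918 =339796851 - 442110769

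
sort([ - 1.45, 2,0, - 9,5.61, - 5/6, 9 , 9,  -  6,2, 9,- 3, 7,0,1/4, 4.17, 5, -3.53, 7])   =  [-9,-6,-3.53, - 3 , - 1.45, -5/6, 0,0, 1/4,2,2, 4.17, 5, 5.61,7, 7, 9,9, 9]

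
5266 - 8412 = - 3146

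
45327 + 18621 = 63948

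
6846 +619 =7465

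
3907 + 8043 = 11950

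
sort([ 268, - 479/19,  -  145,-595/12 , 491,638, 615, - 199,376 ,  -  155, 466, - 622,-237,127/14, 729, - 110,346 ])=[- 622,-237, - 199, - 155, - 145, - 110, - 595/12, - 479/19,127/14, 268,346,376,466,491,615, 638 , 729] 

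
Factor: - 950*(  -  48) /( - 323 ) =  - 2^5 * 3^1*5^2*17^ ( - 1 ) = - 2400/17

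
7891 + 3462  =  11353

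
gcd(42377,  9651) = 1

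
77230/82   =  38615/41 =941.83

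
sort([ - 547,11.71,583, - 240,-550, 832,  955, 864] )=[ - 550,-547, - 240,  11.71,583,  832,864, 955 ] 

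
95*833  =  79135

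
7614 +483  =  8097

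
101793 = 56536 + 45257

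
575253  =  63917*9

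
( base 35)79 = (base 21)c2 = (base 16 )fe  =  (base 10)254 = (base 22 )BC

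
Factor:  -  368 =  - 2^4*23^1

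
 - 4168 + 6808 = 2640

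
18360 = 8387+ 9973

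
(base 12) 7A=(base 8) 136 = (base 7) 163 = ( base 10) 94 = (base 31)31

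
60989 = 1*60989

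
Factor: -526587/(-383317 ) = 3^1 *11^( - 1) * 191^1*919^1*34847^( - 1) 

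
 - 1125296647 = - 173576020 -951720627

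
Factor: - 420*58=-24360 = - 2^3 * 3^1 * 5^1*  7^1*29^1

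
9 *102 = 918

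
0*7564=0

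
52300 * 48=2510400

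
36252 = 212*171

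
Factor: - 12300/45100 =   -  3/11 = - 3^1*11^( - 1 ) 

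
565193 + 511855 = 1077048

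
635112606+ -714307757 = -79195151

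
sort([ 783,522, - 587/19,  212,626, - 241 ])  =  [ -241,-587/19,212, 522,  626, 783 ] 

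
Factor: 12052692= 2^2 * 3^3*111599^1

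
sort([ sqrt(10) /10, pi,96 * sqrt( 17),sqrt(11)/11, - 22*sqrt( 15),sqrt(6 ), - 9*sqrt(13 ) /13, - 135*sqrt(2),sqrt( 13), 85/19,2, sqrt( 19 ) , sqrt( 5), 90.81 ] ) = [ - 135*sqrt( 2), - 22*sqrt(15), - 9*sqrt(13) /13, sqrt ( 11 )/11, sqrt(10)/10,  2, sqrt(5),sqrt( 6), pi,sqrt ( 13), sqrt ( 19),85/19, 90.81,96*sqrt( 17) ] 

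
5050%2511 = 28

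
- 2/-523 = 2/523 = 0.00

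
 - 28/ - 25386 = 14/12693 = 0.00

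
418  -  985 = -567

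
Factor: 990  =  2^1*3^2*5^1*11^1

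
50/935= 10/187 = 0.05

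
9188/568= 16 + 25/142  =  16.18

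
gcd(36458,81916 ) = 2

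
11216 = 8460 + 2756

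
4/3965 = 4/3965 = 0.00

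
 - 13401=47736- 61137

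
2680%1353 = 1327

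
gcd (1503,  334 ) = 167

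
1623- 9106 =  - 7483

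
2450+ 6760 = 9210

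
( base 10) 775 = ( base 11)645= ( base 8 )1407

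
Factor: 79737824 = 2^5 * 43^1 * 167^1 * 347^1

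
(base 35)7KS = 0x2457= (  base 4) 2101113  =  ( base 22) j4j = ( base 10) 9303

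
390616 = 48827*8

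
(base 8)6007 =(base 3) 11020001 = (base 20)7dj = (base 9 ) 4201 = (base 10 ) 3079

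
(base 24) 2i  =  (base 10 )66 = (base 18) 3C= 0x42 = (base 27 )2c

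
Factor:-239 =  - 239^1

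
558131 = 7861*71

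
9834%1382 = 160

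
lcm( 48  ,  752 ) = 2256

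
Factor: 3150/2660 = 2^ ( - 1 )*3^2*5^1*19^( - 1) = 45/38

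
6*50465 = 302790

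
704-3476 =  - 2772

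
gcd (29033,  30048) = 1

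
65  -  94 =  - 29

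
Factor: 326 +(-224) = 2^1*3^1*17^1 = 102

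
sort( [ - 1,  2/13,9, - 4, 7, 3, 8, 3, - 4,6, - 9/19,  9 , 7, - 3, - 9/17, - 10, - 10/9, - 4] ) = [  -  10, - 4  , - 4,  -  4, - 3,  -  10/9, - 1, - 9/17, - 9/19,2/13, 3,3,6,7,7,  8, 9, 9 ] 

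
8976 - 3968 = 5008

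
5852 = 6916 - 1064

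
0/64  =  0 = 0.00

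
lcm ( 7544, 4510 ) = 414920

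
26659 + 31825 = 58484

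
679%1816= 679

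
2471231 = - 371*( - 6661 ) 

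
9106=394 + 8712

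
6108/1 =6108  =  6108.00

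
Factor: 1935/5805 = 3^ ( - 1)=   1/3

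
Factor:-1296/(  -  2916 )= 2^2 * 3^( - 2)=4/9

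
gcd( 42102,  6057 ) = 9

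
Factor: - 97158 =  - 2^1*3^1*16193^1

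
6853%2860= 1133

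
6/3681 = 2/1227 = 0.00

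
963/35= 963/35 = 27.51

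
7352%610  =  32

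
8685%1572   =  825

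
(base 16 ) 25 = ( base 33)14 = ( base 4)211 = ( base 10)37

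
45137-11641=33496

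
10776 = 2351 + 8425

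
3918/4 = 1959/2 = 979.50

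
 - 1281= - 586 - 695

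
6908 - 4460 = 2448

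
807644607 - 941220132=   -  133575525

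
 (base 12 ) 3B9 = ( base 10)573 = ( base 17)1GC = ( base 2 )1000111101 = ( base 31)IF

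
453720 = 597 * 760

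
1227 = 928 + 299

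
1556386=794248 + 762138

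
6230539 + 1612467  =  7843006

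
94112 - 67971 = 26141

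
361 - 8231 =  - 7870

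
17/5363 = 17/5363 = 0.00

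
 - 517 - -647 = 130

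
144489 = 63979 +80510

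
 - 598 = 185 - 783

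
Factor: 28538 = 2^1 * 19^1*751^1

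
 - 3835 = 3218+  - 7053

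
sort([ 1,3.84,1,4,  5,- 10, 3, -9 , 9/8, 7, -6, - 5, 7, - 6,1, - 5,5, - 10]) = [ - 10, - 10, -9, - 6, - 6,-5,-5,  1, 1, 1,9/8, 3,  3.84,4, 5 , 5,7,7]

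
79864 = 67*1192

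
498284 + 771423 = 1269707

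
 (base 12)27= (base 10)31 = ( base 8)37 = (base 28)13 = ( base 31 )10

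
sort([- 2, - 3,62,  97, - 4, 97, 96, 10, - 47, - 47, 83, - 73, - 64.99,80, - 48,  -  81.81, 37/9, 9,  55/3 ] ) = [-81.81,- 73, - 64.99,  -  48,-47, - 47,-4, - 3, - 2,  37/9,9, 10, 55/3, 62, 80, 83, 96,97,97] 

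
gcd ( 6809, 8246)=1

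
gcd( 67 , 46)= 1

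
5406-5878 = - 472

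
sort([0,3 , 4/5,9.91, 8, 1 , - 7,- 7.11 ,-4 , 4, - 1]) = [  -  7.11, - 7 ,-4, - 1,0,4/5,1, 3, 4, 8 , 9.91]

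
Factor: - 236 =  - 2^2*59^1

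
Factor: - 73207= - 19^1*3853^1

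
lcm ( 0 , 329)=0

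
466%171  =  124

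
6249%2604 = 1041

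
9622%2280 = 502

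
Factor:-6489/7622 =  - 2^( - 1) * 3^2*7^1*37^( - 1) =-63/74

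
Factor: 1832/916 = 2^1 = 2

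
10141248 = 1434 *7072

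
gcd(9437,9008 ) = 1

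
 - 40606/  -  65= 40606/65 = 624.71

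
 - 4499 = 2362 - 6861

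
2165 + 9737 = 11902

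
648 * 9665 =6262920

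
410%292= 118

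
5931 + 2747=8678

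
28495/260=5699/52 = 109.60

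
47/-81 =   -  1 + 34/81 = -0.58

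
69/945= 23/315 =0.07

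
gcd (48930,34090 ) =70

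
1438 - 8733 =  - 7295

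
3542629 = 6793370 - 3250741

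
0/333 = 0 = 0.00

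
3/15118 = 3/15118 = 0.00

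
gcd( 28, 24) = 4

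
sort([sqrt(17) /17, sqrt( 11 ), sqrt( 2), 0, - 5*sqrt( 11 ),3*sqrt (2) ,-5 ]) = [ - 5*sqrt( 11), - 5, 0,sqrt( 17)/17, sqrt( 2),sqrt(11 ) , 3*sqrt( 2)]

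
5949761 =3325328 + 2624433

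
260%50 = 10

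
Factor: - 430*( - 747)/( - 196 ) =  - 2^(  -  1)*3^2*5^1*7^ ( - 2 )*43^1*83^1=- 160605/98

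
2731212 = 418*6534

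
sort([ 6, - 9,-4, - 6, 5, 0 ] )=[ - 9, - 6,  -  4, 0,5,6 ] 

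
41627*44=1831588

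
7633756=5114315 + 2519441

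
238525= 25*9541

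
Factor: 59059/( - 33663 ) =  - 3^(- 1) * 7^(  -  1)*11^1*13^1* 59^1*229^( - 1 ) = - 8437/4809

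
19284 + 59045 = 78329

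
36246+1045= 37291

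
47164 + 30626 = 77790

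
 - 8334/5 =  - 1667 + 1/5 = - 1666.80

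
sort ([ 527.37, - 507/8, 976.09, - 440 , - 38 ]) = [ - 440, - 507/8, - 38, 527.37, 976.09 ]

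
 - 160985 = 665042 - 826027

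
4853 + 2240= 7093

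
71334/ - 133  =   - 71334/133 = - 536.35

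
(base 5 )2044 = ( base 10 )274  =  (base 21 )D1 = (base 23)bl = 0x112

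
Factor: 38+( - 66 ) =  - 28 = - 2^2*7^1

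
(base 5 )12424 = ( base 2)1111011101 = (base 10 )989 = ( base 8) 1735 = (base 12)6A5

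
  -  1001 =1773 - 2774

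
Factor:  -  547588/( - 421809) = 2^2*3^( - 1)*136897^1*140603^(-1 )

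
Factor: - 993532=  -  2^2 *149^1 * 1667^1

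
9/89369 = 9/89369 = 0.00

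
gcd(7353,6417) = 9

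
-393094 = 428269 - 821363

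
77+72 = 149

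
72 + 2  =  74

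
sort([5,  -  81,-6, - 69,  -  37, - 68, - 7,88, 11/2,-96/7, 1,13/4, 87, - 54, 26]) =[ - 81, - 69, - 68,-54,- 37,- 96/7, - 7, - 6, 1, 13/4,  5,11/2,26,  87, 88]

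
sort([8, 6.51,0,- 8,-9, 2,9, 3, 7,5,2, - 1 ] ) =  [ - 9, - 8 ,- 1,0,  2 , 2, 3,5,6.51,7 , 8,9]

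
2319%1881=438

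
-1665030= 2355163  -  4020193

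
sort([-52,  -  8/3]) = [ - 52, -8/3]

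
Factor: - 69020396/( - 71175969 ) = 2^2*3^( - 3)* 31^ ( - 1)*2819^1*6121^1*85037^( - 1 )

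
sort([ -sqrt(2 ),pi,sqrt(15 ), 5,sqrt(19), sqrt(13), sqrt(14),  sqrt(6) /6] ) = [ - sqrt( 2), sqrt (6) /6,  pi, sqrt (13 ), sqrt ( 14), sqrt( 15 ),sqrt( 19 ), 5 ] 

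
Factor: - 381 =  - 3^1 * 127^1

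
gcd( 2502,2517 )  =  3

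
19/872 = 19/872  =  0.02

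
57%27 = 3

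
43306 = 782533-739227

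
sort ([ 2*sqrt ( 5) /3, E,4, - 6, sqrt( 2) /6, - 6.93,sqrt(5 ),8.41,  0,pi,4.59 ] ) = [ - 6.93 , - 6,0,sqrt( 2) /6  ,  2* sqrt(5) /3, sqrt(5),E, pi,4,4.59, 8.41]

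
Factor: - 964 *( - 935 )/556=5^1 * 11^1*17^1*139^(-1)*241^1 = 225335/139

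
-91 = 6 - 97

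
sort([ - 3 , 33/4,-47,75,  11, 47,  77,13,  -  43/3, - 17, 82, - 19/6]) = [- 47,- 17,- 43/3, - 19/6,-3,33/4, 11, 13,47, 75, 77,82]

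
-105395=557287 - 662682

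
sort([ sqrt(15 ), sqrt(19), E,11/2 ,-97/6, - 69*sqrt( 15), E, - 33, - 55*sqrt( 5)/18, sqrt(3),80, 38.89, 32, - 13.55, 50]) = [  -  69*sqrt( 15), - 33, - 97/6, - 13.55, - 55*sqrt( 5 )/18 , sqrt ( 3),E, E,sqrt(15), sqrt(19 ), 11/2, 32,38.89,50, 80]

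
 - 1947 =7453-9400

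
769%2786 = 769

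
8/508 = 2/127 = 0.02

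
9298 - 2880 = 6418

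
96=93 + 3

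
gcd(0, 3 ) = 3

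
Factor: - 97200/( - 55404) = 100/57 = 2^2 * 3^(- 1 )* 5^2*19^( - 1)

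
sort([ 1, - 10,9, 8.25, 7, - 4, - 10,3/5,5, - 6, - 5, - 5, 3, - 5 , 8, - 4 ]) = [ - 10, - 10, - 6, - 5, - 5, - 5, - 4, - 4, 3/5, 1, 3,5, 7, 8, 8.25,9]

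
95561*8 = 764488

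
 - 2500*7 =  - 17500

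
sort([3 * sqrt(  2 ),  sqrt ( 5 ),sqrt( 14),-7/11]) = [ - 7/11,sqrt( 5 ), sqrt( 14), 3*sqrt( 2 ) ] 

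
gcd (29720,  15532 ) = 4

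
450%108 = 18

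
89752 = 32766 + 56986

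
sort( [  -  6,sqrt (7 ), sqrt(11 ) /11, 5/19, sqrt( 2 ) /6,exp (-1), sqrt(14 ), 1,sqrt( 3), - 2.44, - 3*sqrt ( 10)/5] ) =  [-6, - 2.44, - 3*sqrt(10 )/5,sqrt(2 ) /6, 5/19, sqrt (11) /11, exp( - 1 ), 1,sqrt( 3 ),sqrt (7),sqrt(14 )] 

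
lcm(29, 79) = 2291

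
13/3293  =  13/3293 =0.00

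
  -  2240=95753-97993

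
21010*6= 126060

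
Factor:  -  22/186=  - 3^ ( - 1)*11^1 * 31^(  -  1 ) =- 11/93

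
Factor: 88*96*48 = 405504 = 2^12*3^2*11^1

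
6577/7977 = 6577/7977 = 0.82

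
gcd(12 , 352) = 4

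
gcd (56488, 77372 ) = 92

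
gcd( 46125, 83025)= 9225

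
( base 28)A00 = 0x1ea0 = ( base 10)7840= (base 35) 6e0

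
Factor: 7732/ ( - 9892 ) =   -  1933/2473 = - 1933^1*2473^(-1 )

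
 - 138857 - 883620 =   -  1022477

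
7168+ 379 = 7547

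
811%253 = 52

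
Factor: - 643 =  - 643^1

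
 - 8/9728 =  - 1/1216 = - 0.00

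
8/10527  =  8/10527 = 0.00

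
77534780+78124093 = 155658873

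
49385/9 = 49385/9  =  5487.22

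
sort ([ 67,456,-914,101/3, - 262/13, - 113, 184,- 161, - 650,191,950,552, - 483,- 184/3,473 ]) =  [ - 914, -650,- 483, - 161, - 113, - 184/3, - 262/13,101/3, 67,184, 191,  456,  473,552,  950 ] 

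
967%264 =175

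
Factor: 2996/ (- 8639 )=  - 2^2*7^1*53^(-1)*107^1*163^( - 1) 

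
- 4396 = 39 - 4435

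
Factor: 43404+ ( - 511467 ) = -468063 = - 3^2*131^1*397^1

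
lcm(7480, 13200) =224400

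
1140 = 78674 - 77534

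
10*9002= 90020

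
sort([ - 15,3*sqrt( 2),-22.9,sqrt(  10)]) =[-22.9,-15, sqrt ( 10), 3*sqrt( 2 )]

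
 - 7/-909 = 7/909 = 0.01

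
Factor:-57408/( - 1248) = 46 = 2^1 *23^1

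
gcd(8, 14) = 2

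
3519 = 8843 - 5324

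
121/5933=121/5933 = 0.02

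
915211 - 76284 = 838927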